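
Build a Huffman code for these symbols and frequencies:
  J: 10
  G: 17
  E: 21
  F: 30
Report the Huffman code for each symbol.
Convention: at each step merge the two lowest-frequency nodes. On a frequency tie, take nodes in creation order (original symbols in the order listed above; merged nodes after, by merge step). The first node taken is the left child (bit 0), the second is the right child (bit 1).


Huffman tree construction:
Step 1: Merge J(10) + G(17) = 27
Step 2: Merge E(21) + (J+G)(27) = 48
Step 3: Merge F(30) + (E+(J+G))(48) = 78
Read each symbol's code off the tree from the root (left child = 0, right child = 1).

Codes:
  J: 110 (length 3)
  G: 111 (length 3)
  E: 10 (length 2)
  F: 0 (length 1)
Average code length: 153/78 = 1.9615 bits/symbol


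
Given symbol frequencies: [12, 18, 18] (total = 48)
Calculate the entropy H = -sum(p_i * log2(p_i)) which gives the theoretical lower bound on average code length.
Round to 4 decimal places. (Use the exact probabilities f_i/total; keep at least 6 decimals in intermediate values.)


Per-symbol terms -p_i * log2(p_i) with p_i = f_i/48:
  p = 12/48 = 0.250000: log2(p) = -2.000000, -p*log2(p) = 0.500000
  p = 18/48 = 0.375000: log2(p) = -1.415037, -p*log2(p) = 0.530639
  p = 18/48 = 0.375000: log2(p) = -1.415037, -p*log2(p) = 0.530639
H = 0.500000 + 0.530639 + 0.530639 = 1.561278

H = 1.5613 bits/symbol


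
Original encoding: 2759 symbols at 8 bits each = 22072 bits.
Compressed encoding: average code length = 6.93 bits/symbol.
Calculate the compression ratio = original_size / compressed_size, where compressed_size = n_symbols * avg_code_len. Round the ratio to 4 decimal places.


original_size = n_symbols * orig_bits = 2759 * 8 = 22072 bits
compressed_size = n_symbols * avg_code_len = 2759 * 6.93 = 19119.87 bits
ratio = original_size / compressed_size = 22072 / 19119.87 = 1.1544

Compression ratio = 1.1544


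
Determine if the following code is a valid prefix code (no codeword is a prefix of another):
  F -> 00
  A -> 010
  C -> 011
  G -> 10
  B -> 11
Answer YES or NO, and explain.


Checking each pair (does one codeword prefix another?):
  F='00' vs A='010': no prefix
  F='00' vs C='011': no prefix
  F='00' vs G='10': no prefix
  F='00' vs B='11': no prefix
  A='010' vs F='00': no prefix
  A='010' vs C='011': no prefix
  A='010' vs G='10': no prefix
  A='010' vs B='11': no prefix
  C='011' vs F='00': no prefix
  C='011' vs A='010': no prefix
  C='011' vs G='10': no prefix
  C='011' vs B='11': no prefix
  G='10' vs F='00': no prefix
  G='10' vs A='010': no prefix
  G='10' vs C='011': no prefix
  G='10' vs B='11': no prefix
  B='11' vs F='00': no prefix
  B='11' vs A='010': no prefix
  B='11' vs C='011': no prefix
  B='11' vs G='10': no prefix
No violation found over all pairs.

YES -- this is a valid prefix code. No codeword is a prefix of any other codeword.


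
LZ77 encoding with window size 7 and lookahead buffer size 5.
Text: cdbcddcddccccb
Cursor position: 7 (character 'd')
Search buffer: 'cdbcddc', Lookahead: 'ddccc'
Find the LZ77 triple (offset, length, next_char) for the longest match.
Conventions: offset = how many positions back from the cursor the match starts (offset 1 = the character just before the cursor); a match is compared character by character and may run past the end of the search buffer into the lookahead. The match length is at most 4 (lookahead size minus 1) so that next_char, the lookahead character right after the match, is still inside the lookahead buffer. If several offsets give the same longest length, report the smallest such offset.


Try each offset into the search buffer:
  offset=1 (pos 6, char 'c'): match length 0
  offset=2 (pos 5, char 'd'): match length 1
  offset=3 (pos 4, char 'd'): match length 3
  offset=4 (pos 3, char 'c'): match length 0
  offset=5 (pos 2, char 'b'): match length 0
  offset=6 (pos 1, char 'd'): match length 1
  offset=7 (pos 0, char 'c'): match length 0
Longest match has length 3 at offset 3.
next_char = character at position 7 + 3 = 10 -> 'c'

Best match: offset=3, length=3 (matching 'ddc' starting at position 4)
LZ77 triple: (3, 3, 'c')


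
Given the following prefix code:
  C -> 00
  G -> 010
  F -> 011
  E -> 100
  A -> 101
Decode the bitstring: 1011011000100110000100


Decoding step by step:
Bits 101 -> A
Bits 101 -> A
Bits 100 -> E
Bits 010 -> G
Bits 011 -> F
Bits 00 -> C
Bits 00 -> C
Bits 100 -> E


Decoded message: AAEGFCCE


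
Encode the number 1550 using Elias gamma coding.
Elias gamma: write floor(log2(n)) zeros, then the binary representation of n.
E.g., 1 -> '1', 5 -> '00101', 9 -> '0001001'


num_bits = floor(log2(1550)) + 1 = 11
leading_zeros = num_bits - 1 = 10
binary(1550) = 11000001110

Elias gamma(1550) = '0000000000' + '11000001110' = 000000000011000001110 (21 bits)


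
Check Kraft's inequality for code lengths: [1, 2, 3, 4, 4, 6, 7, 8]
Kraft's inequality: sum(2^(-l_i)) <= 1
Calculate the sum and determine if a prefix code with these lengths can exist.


Sum = 2^(-1) + 2^(-2) + 2^(-3) + 2^(-4) + 2^(-4) + 2^(-6) + 2^(-7) + 2^(-8)
    = 0.5 + 0.25 + 0.125 + 0.0625 + 0.0625 + 0.015625 + 0.0078125 + 0.00390625
    = 263/256 = 1.02734375
Since 1.02734375 > 1, Kraft's inequality is NOT satisfied.
A prefix code with these lengths CANNOT exist.

Kraft sum = 1.02734375. Not satisfied.


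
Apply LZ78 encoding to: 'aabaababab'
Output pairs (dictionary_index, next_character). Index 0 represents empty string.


LZ78 encoding steps:
Dictionary: {0: ''}
Step 1: w='' (idx 0), next='a' -> output (0, 'a'), add 'a' as idx 1
Step 2: w='a' (idx 1), next='b' -> output (1, 'b'), add 'ab' as idx 2
Step 3: w='a' (idx 1), next='a' -> output (1, 'a'), add 'aa' as idx 3
Step 4: w='' (idx 0), next='b' -> output (0, 'b'), add 'b' as idx 4
Step 5: w='ab' (idx 2), next='a' -> output (2, 'a'), add 'aba' as idx 5
Step 6: w='b' (idx 4), end of input -> output (4, '')


Encoded: [(0, 'a'), (1, 'b'), (1, 'a'), (0, 'b'), (2, 'a'), (4, '')]


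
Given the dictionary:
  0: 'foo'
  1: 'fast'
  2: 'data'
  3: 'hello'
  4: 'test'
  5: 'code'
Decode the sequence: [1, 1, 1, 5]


Look up each index in the dictionary:
  1 -> 'fast'
  1 -> 'fast'
  1 -> 'fast'
  5 -> 'code'

Decoded: "fast fast fast code"


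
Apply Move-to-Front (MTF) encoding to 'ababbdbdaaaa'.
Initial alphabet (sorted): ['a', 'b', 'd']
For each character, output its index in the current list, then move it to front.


MTF encoding:
'a': index 0 in ['a', 'b', 'd'] -> ['a', 'b', 'd']
'b': index 1 in ['a', 'b', 'd'] -> ['b', 'a', 'd']
'a': index 1 in ['b', 'a', 'd'] -> ['a', 'b', 'd']
'b': index 1 in ['a', 'b', 'd'] -> ['b', 'a', 'd']
'b': index 0 in ['b', 'a', 'd'] -> ['b', 'a', 'd']
'd': index 2 in ['b', 'a', 'd'] -> ['d', 'b', 'a']
'b': index 1 in ['d', 'b', 'a'] -> ['b', 'd', 'a']
'd': index 1 in ['b', 'd', 'a'] -> ['d', 'b', 'a']
'a': index 2 in ['d', 'b', 'a'] -> ['a', 'd', 'b']
'a': index 0 in ['a', 'd', 'b'] -> ['a', 'd', 'b']
'a': index 0 in ['a', 'd', 'b'] -> ['a', 'd', 'b']
'a': index 0 in ['a', 'd', 'b'] -> ['a', 'd', 'b']


Output: [0, 1, 1, 1, 0, 2, 1, 1, 2, 0, 0, 0]


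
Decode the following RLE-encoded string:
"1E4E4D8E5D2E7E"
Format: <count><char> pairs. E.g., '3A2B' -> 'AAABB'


Expanding each <count><char> pair:
  1E -> 'E'
  4E -> 'EEEE'
  4D -> 'DDDD'
  8E -> 'EEEEEEEE'
  5D -> 'DDDDD'
  2E -> 'EE'
  7E -> 'EEEEEEE'

Decoded = EEEEEDDDDEEEEEEEEDDDDDEEEEEEEEE


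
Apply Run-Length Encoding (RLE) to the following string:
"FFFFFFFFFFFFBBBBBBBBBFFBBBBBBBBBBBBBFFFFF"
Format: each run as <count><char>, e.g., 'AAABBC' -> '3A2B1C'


Scanning runs left to right:
  i=0: run of 'F' x 12 -> '12F'
  i=12: run of 'B' x 9 -> '9B'
  i=21: run of 'F' x 2 -> '2F'
  i=23: run of 'B' x 13 -> '13B'
  i=36: run of 'F' x 5 -> '5F'

RLE = 12F9B2F13B5F


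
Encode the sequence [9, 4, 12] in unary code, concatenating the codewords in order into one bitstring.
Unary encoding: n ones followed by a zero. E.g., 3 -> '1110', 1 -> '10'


Encode each number as n ones followed by a terminating 0:
  9 -> 1111111110 (10 bits)
  4 -> 11110 (5 bits)
  12 -> 1111111111110 (13 bits)
Total length = 10 + 5 + 13 = 28 bits.

Unary([9, 4, 12]) = 1111111110111101111111111110 (28 bits)


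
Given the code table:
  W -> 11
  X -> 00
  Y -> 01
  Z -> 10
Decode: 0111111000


Decoding:
01 -> Y
11 -> W
11 -> W
10 -> Z
00 -> X


Result: YWWZX


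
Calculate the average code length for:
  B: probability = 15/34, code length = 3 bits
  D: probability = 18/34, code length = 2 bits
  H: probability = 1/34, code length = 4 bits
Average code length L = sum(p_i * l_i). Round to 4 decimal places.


Weighted contributions p_i * l_i:
  B: (15/34) * 3 = 45/34
  D: (18/34) * 2 = 36/34
  H: (1/34) * 4 = 4/34
Sum = (45 + 36 + 4)/34 = 85/34

L = 85/34 = 2.5000 bits/symbol


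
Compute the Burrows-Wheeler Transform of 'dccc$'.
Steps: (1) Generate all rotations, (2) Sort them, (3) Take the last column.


Rotations (sorted):
  0: $dccc -> last char: c
  1: c$dcc -> last char: c
  2: cc$dc -> last char: c
  3: ccc$d -> last char: d
  4: dccc$ -> last char: $


BWT = cccd$


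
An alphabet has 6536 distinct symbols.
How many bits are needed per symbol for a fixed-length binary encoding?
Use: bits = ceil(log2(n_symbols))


log2(6536) = 12.6742
Bracket: 2^12 = 4096 < 6536 <= 2^13 = 8192
So ceil(log2(6536)) = 13

bits = ceil(log2(6536)) = ceil(12.6742) = 13 bits


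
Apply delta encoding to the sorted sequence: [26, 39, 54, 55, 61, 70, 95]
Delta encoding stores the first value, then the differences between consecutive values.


First value: 26
Deltas:
  39 - 26 = 13
  54 - 39 = 15
  55 - 54 = 1
  61 - 55 = 6
  70 - 61 = 9
  95 - 70 = 25


Delta encoded: [26, 13, 15, 1, 6, 9, 25]


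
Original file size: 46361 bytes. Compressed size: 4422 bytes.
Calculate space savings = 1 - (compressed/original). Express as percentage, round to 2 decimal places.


ratio = compressed/original = 4422/46361 = 0.095382
savings = 1 - ratio = 1 - 0.095382 = 0.904618
as a percentage: 0.904618 * 100 = 90.46%

Space savings = 1 - 4422/46361 = 90.46%


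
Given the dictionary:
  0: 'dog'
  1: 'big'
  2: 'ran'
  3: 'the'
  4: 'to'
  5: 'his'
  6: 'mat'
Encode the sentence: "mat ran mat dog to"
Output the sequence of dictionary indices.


Look up each word in the dictionary:
  'mat' -> 6
  'ran' -> 2
  'mat' -> 6
  'dog' -> 0
  'to' -> 4

Encoded: [6, 2, 6, 0, 4]


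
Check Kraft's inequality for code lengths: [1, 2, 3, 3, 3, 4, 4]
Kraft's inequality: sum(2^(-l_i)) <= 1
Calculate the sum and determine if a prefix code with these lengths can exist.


Sum = 2^(-1) + 2^(-2) + 2^(-3) + 2^(-3) + 2^(-3) + 2^(-4) + 2^(-4)
    = 0.5 + 0.25 + 0.125 + 0.125 + 0.125 + 0.0625 + 0.0625
    = 20/16 = 1.25
Since 1.25 > 1, Kraft's inequality is NOT satisfied.
A prefix code with these lengths CANNOT exist.

Kraft sum = 1.25. Not satisfied.


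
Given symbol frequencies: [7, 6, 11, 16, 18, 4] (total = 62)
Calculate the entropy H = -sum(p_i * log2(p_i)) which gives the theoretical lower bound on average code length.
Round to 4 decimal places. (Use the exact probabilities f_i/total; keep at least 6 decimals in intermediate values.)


Per-symbol terms -p_i * log2(p_i) with p_i = f_i/62:
  p = 7/62 = 0.112903: log2(p) = -3.146841, -p*log2(p) = 0.355289
  p = 6/62 = 0.096774: log2(p) = -3.369234, -p*log2(p) = 0.326055
  p = 11/62 = 0.177419: log2(p) = -2.494765, -p*log2(p) = 0.442620
  p = 16/62 = 0.258065: log2(p) = -1.954196, -p*log2(p) = 0.504309
  p = 18/62 = 0.290323: log2(p) = -1.784271, -p*log2(p) = 0.518014
  p = 4/62 = 0.064516: log2(p) = -3.954196, -p*log2(p) = 0.255109
H = 0.355289 + 0.326055 + 0.442620 + 0.504309 + 0.518014 + 0.255109 = 2.401396

H = 2.4014 bits/symbol


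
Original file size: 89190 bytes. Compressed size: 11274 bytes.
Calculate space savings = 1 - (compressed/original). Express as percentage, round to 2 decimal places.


ratio = compressed/original = 11274/89190 = 0.126404
savings = 1 - ratio = 1 - 0.126404 = 0.873596
as a percentage: 0.873596 * 100 = 87.36%

Space savings = 1 - 11274/89190 = 87.36%


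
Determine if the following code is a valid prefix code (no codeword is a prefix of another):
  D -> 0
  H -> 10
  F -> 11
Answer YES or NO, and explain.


Checking each pair (does one codeword prefix another?):
  D='0' vs H='10': no prefix
  D='0' vs F='11': no prefix
  H='10' vs D='0': no prefix
  H='10' vs F='11': no prefix
  F='11' vs D='0': no prefix
  F='11' vs H='10': no prefix
No violation found over all pairs.

YES -- this is a valid prefix code. No codeword is a prefix of any other codeword.


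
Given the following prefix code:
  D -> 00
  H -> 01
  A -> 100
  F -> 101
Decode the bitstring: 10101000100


Decoding step by step:
Bits 101 -> F
Bits 01 -> H
Bits 00 -> D
Bits 01 -> H
Bits 00 -> D


Decoded message: FHDHD


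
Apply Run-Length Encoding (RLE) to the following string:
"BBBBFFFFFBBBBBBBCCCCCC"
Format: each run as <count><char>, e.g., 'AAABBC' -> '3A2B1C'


Scanning runs left to right:
  i=0: run of 'B' x 4 -> '4B'
  i=4: run of 'F' x 5 -> '5F'
  i=9: run of 'B' x 7 -> '7B'
  i=16: run of 'C' x 6 -> '6C'

RLE = 4B5F7B6C


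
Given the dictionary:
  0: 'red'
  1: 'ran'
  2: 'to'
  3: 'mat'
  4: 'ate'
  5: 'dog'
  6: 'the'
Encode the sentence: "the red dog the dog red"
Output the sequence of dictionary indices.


Look up each word in the dictionary:
  'the' -> 6
  'red' -> 0
  'dog' -> 5
  'the' -> 6
  'dog' -> 5
  'red' -> 0

Encoded: [6, 0, 5, 6, 5, 0]


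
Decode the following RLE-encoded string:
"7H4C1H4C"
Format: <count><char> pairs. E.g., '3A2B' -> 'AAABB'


Expanding each <count><char> pair:
  7H -> 'HHHHHHH'
  4C -> 'CCCC'
  1H -> 'H'
  4C -> 'CCCC'

Decoded = HHHHHHHCCCCHCCCC


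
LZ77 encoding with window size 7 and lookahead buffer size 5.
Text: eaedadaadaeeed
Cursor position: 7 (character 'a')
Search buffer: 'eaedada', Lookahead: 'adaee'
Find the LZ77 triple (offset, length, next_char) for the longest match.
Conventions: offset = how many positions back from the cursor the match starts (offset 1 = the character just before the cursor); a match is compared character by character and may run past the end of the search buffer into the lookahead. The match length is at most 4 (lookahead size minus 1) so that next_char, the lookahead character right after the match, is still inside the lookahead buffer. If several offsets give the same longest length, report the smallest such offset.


Try each offset into the search buffer:
  offset=1 (pos 6, char 'a'): match length 1
  offset=2 (pos 5, char 'd'): match length 0
  offset=3 (pos 4, char 'a'): match length 3
  offset=4 (pos 3, char 'd'): match length 0
  offset=5 (pos 2, char 'e'): match length 0
  offset=6 (pos 1, char 'a'): match length 1
  offset=7 (pos 0, char 'e'): match length 0
Longest match has length 3 at offset 3.
next_char = character at position 7 + 3 = 10 -> 'e'

Best match: offset=3, length=3 (matching 'ada' starting at position 4)
LZ77 triple: (3, 3, 'e')


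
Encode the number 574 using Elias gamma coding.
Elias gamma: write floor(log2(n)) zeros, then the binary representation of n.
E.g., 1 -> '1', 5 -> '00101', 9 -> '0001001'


num_bits = floor(log2(574)) + 1 = 10
leading_zeros = num_bits - 1 = 9
binary(574) = 1000111110

Elias gamma(574) = '000000000' + '1000111110' = 0000000001000111110 (19 bits)


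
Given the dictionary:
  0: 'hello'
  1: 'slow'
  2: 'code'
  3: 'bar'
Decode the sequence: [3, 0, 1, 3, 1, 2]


Look up each index in the dictionary:
  3 -> 'bar'
  0 -> 'hello'
  1 -> 'slow'
  3 -> 'bar'
  1 -> 'slow'
  2 -> 'code'

Decoded: "bar hello slow bar slow code"


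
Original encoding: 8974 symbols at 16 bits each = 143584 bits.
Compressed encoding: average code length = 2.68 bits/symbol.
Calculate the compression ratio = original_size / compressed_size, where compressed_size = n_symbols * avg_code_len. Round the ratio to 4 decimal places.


original_size = n_symbols * orig_bits = 8974 * 16 = 143584 bits
compressed_size = n_symbols * avg_code_len = 8974 * 2.68 = 24050.32 bits
ratio = original_size / compressed_size = 143584 / 24050.32 = 5.9701

Compression ratio = 5.9701


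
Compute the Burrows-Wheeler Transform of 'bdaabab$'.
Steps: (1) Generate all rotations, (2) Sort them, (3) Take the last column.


Rotations (sorted):
  0: $bdaabab -> last char: b
  1: aabab$bd -> last char: d
  2: ab$bdaab -> last char: b
  3: abab$bda -> last char: a
  4: b$bdaaba -> last char: a
  5: bab$bdaa -> last char: a
  6: bdaabab$ -> last char: $
  7: daabab$b -> last char: b


BWT = bdbaaa$b


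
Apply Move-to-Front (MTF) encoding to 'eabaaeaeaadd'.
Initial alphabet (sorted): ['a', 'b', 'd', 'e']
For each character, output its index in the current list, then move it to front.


MTF encoding:
'e': index 3 in ['a', 'b', 'd', 'e'] -> ['e', 'a', 'b', 'd']
'a': index 1 in ['e', 'a', 'b', 'd'] -> ['a', 'e', 'b', 'd']
'b': index 2 in ['a', 'e', 'b', 'd'] -> ['b', 'a', 'e', 'd']
'a': index 1 in ['b', 'a', 'e', 'd'] -> ['a', 'b', 'e', 'd']
'a': index 0 in ['a', 'b', 'e', 'd'] -> ['a', 'b', 'e', 'd']
'e': index 2 in ['a', 'b', 'e', 'd'] -> ['e', 'a', 'b', 'd']
'a': index 1 in ['e', 'a', 'b', 'd'] -> ['a', 'e', 'b', 'd']
'e': index 1 in ['a', 'e', 'b', 'd'] -> ['e', 'a', 'b', 'd']
'a': index 1 in ['e', 'a', 'b', 'd'] -> ['a', 'e', 'b', 'd']
'a': index 0 in ['a', 'e', 'b', 'd'] -> ['a', 'e', 'b', 'd']
'd': index 3 in ['a', 'e', 'b', 'd'] -> ['d', 'a', 'e', 'b']
'd': index 0 in ['d', 'a', 'e', 'b'] -> ['d', 'a', 'e', 'b']


Output: [3, 1, 2, 1, 0, 2, 1, 1, 1, 0, 3, 0]


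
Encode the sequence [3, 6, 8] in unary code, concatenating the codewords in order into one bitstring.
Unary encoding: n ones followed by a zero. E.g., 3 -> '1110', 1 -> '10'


Encode each number as n ones followed by a terminating 0:
  3 -> 1110 (4 bits)
  6 -> 1111110 (7 bits)
  8 -> 111111110 (9 bits)
Total length = 4 + 7 + 9 = 20 bits.

Unary([3, 6, 8]) = 11101111110111111110 (20 bits)


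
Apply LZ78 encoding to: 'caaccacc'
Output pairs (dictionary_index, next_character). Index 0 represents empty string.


LZ78 encoding steps:
Dictionary: {0: ''}
Step 1: w='' (idx 0), next='c' -> output (0, 'c'), add 'c' as idx 1
Step 2: w='' (idx 0), next='a' -> output (0, 'a'), add 'a' as idx 2
Step 3: w='a' (idx 2), next='c' -> output (2, 'c'), add 'ac' as idx 3
Step 4: w='c' (idx 1), next='a' -> output (1, 'a'), add 'ca' as idx 4
Step 5: w='c' (idx 1), next='c' -> output (1, 'c'), add 'cc' as idx 5


Encoded: [(0, 'c'), (0, 'a'), (2, 'c'), (1, 'a'), (1, 'c')]


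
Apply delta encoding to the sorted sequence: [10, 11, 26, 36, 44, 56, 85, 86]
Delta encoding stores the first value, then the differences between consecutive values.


First value: 10
Deltas:
  11 - 10 = 1
  26 - 11 = 15
  36 - 26 = 10
  44 - 36 = 8
  56 - 44 = 12
  85 - 56 = 29
  86 - 85 = 1


Delta encoded: [10, 1, 15, 10, 8, 12, 29, 1]


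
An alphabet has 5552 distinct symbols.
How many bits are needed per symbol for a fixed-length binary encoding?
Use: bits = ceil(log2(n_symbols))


log2(5552) = 12.4388
Bracket: 2^12 = 4096 < 5552 <= 2^13 = 8192
So ceil(log2(5552)) = 13

bits = ceil(log2(5552)) = ceil(12.4388) = 13 bits


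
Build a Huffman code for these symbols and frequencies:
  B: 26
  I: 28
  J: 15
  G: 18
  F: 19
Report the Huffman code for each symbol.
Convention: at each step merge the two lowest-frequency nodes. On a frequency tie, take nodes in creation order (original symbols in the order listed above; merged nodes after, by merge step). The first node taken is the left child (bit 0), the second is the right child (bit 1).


Huffman tree construction:
Step 1: Merge J(15) + G(18) = 33
Step 2: Merge F(19) + B(26) = 45
Step 3: Merge I(28) + (J+G)(33) = 61
Step 4: Merge (F+B)(45) + (I+(J+G))(61) = 106
Read each symbol's code off the tree from the root (left child = 0, right child = 1).

Codes:
  B: 01 (length 2)
  I: 10 (length 2)
  J: 110 (length 3)
  G: 111 (length 3)
  F: 00 (length 2)
Average code length: 245/106 = 2.3113 bits/symbol


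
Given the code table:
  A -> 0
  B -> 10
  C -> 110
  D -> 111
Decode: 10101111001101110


Decoding:
10 -> B
10 -> B
111 -> D
10 -> B
0 -> A
110 -> C
111 -> D
0 -> A


Result: BBDBACDA


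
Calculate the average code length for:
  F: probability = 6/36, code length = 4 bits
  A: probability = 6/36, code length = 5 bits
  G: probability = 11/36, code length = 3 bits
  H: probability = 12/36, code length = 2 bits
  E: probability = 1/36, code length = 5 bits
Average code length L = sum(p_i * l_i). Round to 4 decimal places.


Weighted contributions p_i * l_i:
  F: (6/36) * 4 = 24/36
  A: (6/36) * 5 = 30/36
  G: (11/36) * 3 = 33/36
  H: (12/36) * 2 = 24/36
  E: (1/36) * 5 = 5/36
Sum = (24 + 30 + 33 + 24 + 5)/36 = 116/36

L = 116/36 = 3.2222 bits/symbol


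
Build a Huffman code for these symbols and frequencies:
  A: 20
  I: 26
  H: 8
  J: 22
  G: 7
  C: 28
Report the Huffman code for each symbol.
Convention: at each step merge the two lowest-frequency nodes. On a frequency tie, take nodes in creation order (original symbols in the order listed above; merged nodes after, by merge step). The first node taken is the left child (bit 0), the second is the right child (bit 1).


Huffman tree construction:
Step 1: Merge G(7) + H(8) = 15
Step 2: Merge (G+H)(15) + A(20) = 35
Step 3: Merge J(22) + I(26) = 48
Step 4: Merge C(28) + ((G+H)+A)(35) = 63
Step 5: Merge (J+I)(48) + (C+((G+H)+A))(63) = 111
Read each symbol's code off the tree from the root (left child = 0, right child = 1).

Codes:
  A: 111 (length 3)
  I: 01 (length 2)
  H: 1101 (length 4)
  J: 00 (length 2)
  G: 1100 (length 4)
  C: 10 (length 2)
Average code length: 272/111 = 2.4505 bits/symbol


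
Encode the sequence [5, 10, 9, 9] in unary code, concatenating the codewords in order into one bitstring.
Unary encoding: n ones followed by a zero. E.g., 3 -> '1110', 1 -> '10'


Encode each number as n ones followed by a terminating 0:
  5 -> 111110 (6 bits)
  10 -> 11111111110 (11 bits)
  9 -> 1111111110 (10 bits)
  9 -> 1111111110 (10 bits)
Total length = 6 + 11 + 10 + 10 = 37 bits.

Unary([5, 10, 9, 9]) = 1111101111111111011111111101111111110 (37 bits)


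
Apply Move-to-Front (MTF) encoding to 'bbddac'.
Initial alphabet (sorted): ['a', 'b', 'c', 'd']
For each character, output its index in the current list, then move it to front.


MTF encoding:
'b': index 1 in ['a', 'b', 'c', 'd'] -> ['b', 'a', 'c', 'd']
'b': index 0 in ['b', 'a', 'c', 'd'] -> ['b', 'a', 'c', 'd']
'd': index 3 in ['b', 'a', 'c', 'd'] -> ['d', 'b', 'a', 'c']
'd': index 0 in ['d', 'b', 'a', 'c'] -> ['d', 'b', 'a', 'c']
'a': index 2 in ['d', 'b', 'a', 'c'] -> ['a', 'd', 'b', 'c']
'c': index 3 in ['a', 'd', 'b', 'c'] -> ['c', 'a', 'd', 'b']


Output: [1, 0, 3, 0, 2, 3]


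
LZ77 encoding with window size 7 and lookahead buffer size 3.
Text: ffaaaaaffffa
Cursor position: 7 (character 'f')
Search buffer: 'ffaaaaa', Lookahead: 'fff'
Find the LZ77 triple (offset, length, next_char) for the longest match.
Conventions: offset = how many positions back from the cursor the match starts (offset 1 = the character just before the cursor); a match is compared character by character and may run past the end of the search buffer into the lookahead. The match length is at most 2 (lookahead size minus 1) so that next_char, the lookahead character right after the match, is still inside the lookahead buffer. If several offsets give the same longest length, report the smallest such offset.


Try each offset into the search buffer:
  offset=1 (pos 6, char 'a'): match length 0
  offset=2 (pos 5, char 'a'): match length 0
  offset=3 (pos 4, char 'a'): match length 0
  offset=4 (pos 3, char 'a'): match length 0
  offset=5 (pos 2, char 'a'): match length 0
  offset=6 (pos 1, char 'f'): match length 1
  offset=7 (pos 0, char 'f'): match length 2
Longest match has length 2 at offset 7.
next_char = character at position 7 + 2 = 9 -> 'f'

Best match: offset=7, length=2 (matching 'ff' starting at position 0)
LZ77 triple: (7, 2, 'f')


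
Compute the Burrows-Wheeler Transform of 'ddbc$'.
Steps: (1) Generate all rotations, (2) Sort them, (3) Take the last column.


Rotations (sorted):
  0: $ddbc -> last char: c
  1: bc$dd -> last char: d
  2: c$ddb -> last char: b
  3: dbc$d -> last char: d
  4: ddbc$ -> last char: $


BWT = cdbd$


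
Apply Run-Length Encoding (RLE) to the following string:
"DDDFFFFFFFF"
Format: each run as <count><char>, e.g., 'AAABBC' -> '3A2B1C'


Scanning runs left to right:
  i=0: run of 'D' x 3 -> '3D'
  i=3: run of 'F' x 8 -> '8F'

RLE = 3D8F


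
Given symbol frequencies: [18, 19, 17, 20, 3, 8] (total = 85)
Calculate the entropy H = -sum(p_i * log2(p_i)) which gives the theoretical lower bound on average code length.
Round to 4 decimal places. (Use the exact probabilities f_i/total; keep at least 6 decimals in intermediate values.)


Per-symbol terms -p_i * log2(p_i) with p_i = f_i/85:
  p = 18/85 = 0.211765: log2(p) = -2.239466, -p*log2(p) = 0.474240
  p = 19/85 = 0.223529: log2(p) = -2.161463, -p*log2(p) = 0.483151
  p = 17/85 = 0.200000: log2(p) = -2.321928, -p*log2(p) = 0.464386
  p = 20/85 = 0.235294: log2(p) = -2.087463, -p*log2(p) = 0.491168
  p = 3/85 = 0.035294: log2(p) = -4.824428, -p*log2(p) = 0.170274
  p = 8/85 = 0.094118: log2(p) = -3.409391, -p*log2(p) = 0.320884
H = 0.474240 + 0.483151 + 0.464386 + 0.491168 + 0.170274 + 0.320884 = 2.404103

H = 2.4041 bits/symbol


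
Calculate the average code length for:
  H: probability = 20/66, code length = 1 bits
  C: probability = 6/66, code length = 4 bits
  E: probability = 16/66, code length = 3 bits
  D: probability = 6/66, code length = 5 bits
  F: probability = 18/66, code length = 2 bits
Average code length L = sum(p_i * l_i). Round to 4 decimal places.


Weighted contributions p_i * l_i:
  H: (20/66) * 1 = 20/66
  C: (6/66) * 4 = 24/66
  E: (16/66) * 3 = 48/66
  D: (6/66) * 5 = 30/66
  F: (18/66) * 2 = 36/66
Sum = (20 + 24 + 48 + 30 + 36)/66 = 158/66

L = 158/66 = 2.3939 bits/symbol


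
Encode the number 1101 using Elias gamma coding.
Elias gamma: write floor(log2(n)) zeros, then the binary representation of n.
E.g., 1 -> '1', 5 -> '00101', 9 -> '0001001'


num_bits = floor(log2(1101)) + 1 = 11
leading_zeros = num_bits - 1 = 10
binary(1101) = 10001001101

Elias gamma(1101) = '0000000000' + '10001001101' = 000000000010001001101 (21 bits)


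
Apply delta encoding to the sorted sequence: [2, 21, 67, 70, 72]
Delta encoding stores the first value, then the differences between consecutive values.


First value: 2
Deltas:
  21 - 2 = 19
  67 - 21 = 46
  70 - 67 = 3
  72 - 70 = 2


Delta encoded: [2, 19, 46, 3, 2]


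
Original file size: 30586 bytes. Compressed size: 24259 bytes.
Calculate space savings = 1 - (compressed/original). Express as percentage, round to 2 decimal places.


ratio = compressed/original = 24259/30586 = 0.793141
savings = 1 - ratio = 1 - 0.793141 = 0.206859
as a percentage: 0.206859 * 100 = 20.69%

Space savings = 1 - 24259/30586 = 20.69%


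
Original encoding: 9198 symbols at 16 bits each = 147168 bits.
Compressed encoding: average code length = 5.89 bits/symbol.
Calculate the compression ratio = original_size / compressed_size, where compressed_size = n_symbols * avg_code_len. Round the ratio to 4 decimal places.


original_size = n_symbols * orig_bits = 9198 * 16 = 147168 bits
compressed_size = n_symbols * avg_code_len = 9198 * 5.89 = 54176.22 bits
ratio = original_size / compressed_size = 147168 / 54176.22 = 2.7165

Compression ratio = 2.7165


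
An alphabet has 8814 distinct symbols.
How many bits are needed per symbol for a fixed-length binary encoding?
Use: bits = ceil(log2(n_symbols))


log2(8814) = 13.1056
Bracket: 2^13 = 8192 < 8814 <= 2^14 = 16384
So ceil(log2(8814)) = 14

bits = ceil(log2(8814)) = ceil(13.1056) = 14 bits


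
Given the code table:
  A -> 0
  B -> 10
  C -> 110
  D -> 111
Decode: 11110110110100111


Decoding:
111 -> D
10 -> B
110 -> C
110 -> C
10 -> B
0 -> A
111 -> D


Result: DBCCBAD


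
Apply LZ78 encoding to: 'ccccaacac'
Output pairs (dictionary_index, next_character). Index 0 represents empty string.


LZ78 encoding steps:
Dictionary: {0: ''}
Step 1: w='' (idx 0), next='c' -> output (0, 'c'), add 'c' as idx 1
Step 2: w='c' (idx 1), next='c' -> output (1, 'c'), add 'cc' as idx 2
Step 3: w='c' (idx 1), next='a' -> output (1, 'a'), add 'ca' as idx 3
Step 4: w='' (idx 0), next='a' -> output (0, 'a'), add 'a' as idx 4
Step 5: w='ca' (idx 3), next='c' -> output (3, 'c'), add 'cac' as idx 5


Encoded: [(0, 'c'), (1, 'c'), (1, 'a'), (0, 'a'), (3, 'c')]


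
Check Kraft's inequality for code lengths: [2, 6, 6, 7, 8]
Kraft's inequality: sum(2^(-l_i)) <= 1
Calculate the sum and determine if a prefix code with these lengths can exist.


Sum = 2^(-2) + 2^(-6) + 2^(-6) + 2^(-7) + 2^(-8)
    = 0.25 + 0.015625 + 0.015625 + 0.0078125 + 0.00390625
    = 75/256 = 0.29296875
Since 0.29296875 <= 1, Kraft's inequality IS satisfied.
A prefix code with these lengths CAN exist.

Kraft sum = 0.29296875. Satisfied.


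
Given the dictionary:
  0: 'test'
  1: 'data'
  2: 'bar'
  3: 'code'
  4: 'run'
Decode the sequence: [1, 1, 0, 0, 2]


Look up each index in the dictionary:
  1 -> 'data'
  1 -> 'data'
  0 -> 'test'
  0 -> 'test'
  2 -> 'bar'

Decoded: "data data test test bar"


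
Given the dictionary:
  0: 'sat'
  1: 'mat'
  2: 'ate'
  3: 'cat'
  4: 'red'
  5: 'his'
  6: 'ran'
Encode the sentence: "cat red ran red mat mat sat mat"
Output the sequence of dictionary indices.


Look up each word in the dictionary:
  'cat' -> 3
  'red' -> 4
  'ran' -> 6
  'red' -> 4
  'mat' -> 1
  'mat' -> 1
  'sat' -> 0
  'mat' -> 1

Encoded: [3, 4, 6, 4, 1, 1, 0, 1]


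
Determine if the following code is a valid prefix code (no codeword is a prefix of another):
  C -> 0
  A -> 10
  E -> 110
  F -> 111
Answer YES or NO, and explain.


Checking each pair (does one codeword prefix another?):
  C='0' vs A='10': no prefix
  C='0' vs E='110': no prefix
  C='0' vs F='111': no prefix
  A='10' vs C='0': no prefix
  A='10' vs E='110': no prefix
  A='10' vs F='111': no prefix
  E='110' vs C='0': no prefix
  E='110' vs A='10': no prefix
  E='110' vs F='111': no prefix
  F='111' vs C='0': no prefix
  F='111' vs A='10': no prefix
  F='111' vs E='110': no prefix
No violation found over all pairs.

YES -- this is a valid prefix code. No codeword is a prefix of any other codeword.


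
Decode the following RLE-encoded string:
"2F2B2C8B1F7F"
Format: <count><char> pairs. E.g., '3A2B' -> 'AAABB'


Expanding each <count><char> pair:
  2F -> 'FF'
  2B -> 'BB'
  2C -> 'CC'
  8B -> 'BBBBBBBB'
  1F -> 'F'
  7F -> 'FFFFFFF'

Decoded = FFBBCCBBBBBBBBFFFFFFFF


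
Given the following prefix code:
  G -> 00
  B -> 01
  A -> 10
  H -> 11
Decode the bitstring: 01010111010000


Decoding step by step:
Bits 01 -> B
Bits 01 -> B
Bits 01 -> B
Bits 11 -> H
Bits 01 -> B
Bits 00 -> G
Bits 00 -> G


Decoded message: BBBHBGG


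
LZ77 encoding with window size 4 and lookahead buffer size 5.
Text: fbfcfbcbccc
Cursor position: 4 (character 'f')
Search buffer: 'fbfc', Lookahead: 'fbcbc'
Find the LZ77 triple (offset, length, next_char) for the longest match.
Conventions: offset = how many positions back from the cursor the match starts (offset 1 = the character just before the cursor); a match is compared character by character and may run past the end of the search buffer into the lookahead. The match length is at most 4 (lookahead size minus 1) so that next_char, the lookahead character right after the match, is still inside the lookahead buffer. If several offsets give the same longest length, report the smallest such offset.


Try each offset into the search buffer:
  offset=1 (pos 3, char 'c'): match length 0
  offset=2 (pos 2, char 'f'): match length 1
  offset=3 (pos 1, char 'b'): match length 0
  offset=4 (pos 0, char 'f'): match length 2
Longest match has length 2 at offset 4.
next_char = character at position 4 + 2 = 6 -> 'c'

Best match: offset=4, length=2 (matching 'fb' starting at position 0)
LZ77 triple: (4, 2, 'c')


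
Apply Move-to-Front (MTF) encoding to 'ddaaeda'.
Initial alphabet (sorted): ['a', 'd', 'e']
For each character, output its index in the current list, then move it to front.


MTF encoding:
'd': index 1 in ['a', 'd', 'e'] -> ['d', 'a', 'e']
'd': index 0 in ['d', 'a', 'e'] -> ['d', 'a', 'e']
'a': index 1 in ['d', 'a', 'e'] -> ['a', 'd', 'e']
'a': index 0 in ['a', 'd', 'e'] -> ['a', 'd', 'e']
'e': index 2 in ['a', 'd', 'e'] -> ['e', 'a', 'd']
'd': index 2 in ['e', 'a', 'd'] -> ['d', 'e', 'a']
'a': index 2 in ['d', 'e', 'a'] -> ['a', 'd', 'e']


Output: [1, 0, 1, 0, 2, 2, 2]


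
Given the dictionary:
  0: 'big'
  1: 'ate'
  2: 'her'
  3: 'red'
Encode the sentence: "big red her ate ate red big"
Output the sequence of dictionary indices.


Look up each word in the dictionary:
  'big' -> 0
  'red' -> 3
  'her' -> 2
  'ate' -> 1
  'ate' -> 1
  'red' -> 3
  'big' -> 0

Encoded: [0, 3, 2, 1, 1, 3, 0]


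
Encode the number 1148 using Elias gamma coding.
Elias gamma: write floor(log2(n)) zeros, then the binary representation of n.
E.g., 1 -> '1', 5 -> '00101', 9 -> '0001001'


num_bits = floor(log2(1148)) + 1 = 11
leading_zeros = num_bits - 1 = 10
binary(1148) = 10001111100

Elias gamma(1148) = '0000000000' + '10001111100' = 000000000010001111100 (21 bits)


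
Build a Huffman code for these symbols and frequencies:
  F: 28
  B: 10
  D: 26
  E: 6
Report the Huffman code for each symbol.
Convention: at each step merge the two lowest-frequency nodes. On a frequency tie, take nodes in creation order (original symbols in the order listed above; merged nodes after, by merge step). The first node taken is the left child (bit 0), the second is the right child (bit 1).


Huffman tree construction:
Step 1: Merge E(6) + B(10) = 16
Step 2: Merge (E+B)(16) + D(26) = 42
Step 3: Merge F(28) + ((E+B)+D)(42) = 70
Read each symbol's code off the tree from the root (left child = 0, right child = 1).

Codes:
  F: 0 (length 1)
  B: 101 (length 3)
  D: 11 (length 2)
  E: 100 (length 3)
Average code length: 128/70 = 1.8286 bits/symbol


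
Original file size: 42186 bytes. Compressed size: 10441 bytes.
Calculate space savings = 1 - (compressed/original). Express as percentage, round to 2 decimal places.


ratio = compressed/original = 10441/42186 = 0.247499
savings = 1 - ratio = 1 - 0.247499 = 0.752501
as a percentage: 0.752501 * 100 = 75.25%

Space savings = 1 - 10441/42186 = 75.25%


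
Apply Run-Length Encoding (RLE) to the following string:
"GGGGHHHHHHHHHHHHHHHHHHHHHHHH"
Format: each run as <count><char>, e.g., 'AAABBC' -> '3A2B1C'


Scanning runs left to right:
  i=0: run of 'G' x 4 -> '4G'
  i=4: run of 'H' x 24 -> '24H'

RLE = 4G24H


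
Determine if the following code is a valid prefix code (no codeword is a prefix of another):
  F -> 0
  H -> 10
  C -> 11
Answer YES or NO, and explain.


Checking each pair (does one codeword prefix another?):
  F='0' vs H='10': no prefix
  F='0' vs C='11': no prefix
  H='10' vs F='0': no prefix
  H='10' vs C='11': no prefix
  C='11' vs F='0': no prefix
  C='11' vs H='10': no prefix
No violation found over all pairs.

YES -- this is a valid prefix code. No codeword is a prefix of any other codeword.


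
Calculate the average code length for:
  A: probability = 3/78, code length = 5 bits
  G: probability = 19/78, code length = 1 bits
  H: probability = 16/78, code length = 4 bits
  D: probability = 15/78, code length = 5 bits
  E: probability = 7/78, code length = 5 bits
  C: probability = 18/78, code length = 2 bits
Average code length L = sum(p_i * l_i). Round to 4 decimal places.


Weighted contributions p_i * l_i:
  A: (3/78) * 5 = 15/78
  G: (19/78) * 1 = 19/78
  H: (16/78) * 4 = 64/78
  D: (15/78) * 5 = 75/78
  E: (7/78) * 5 = 35/78
  C: (18/78) * 2 = 36/78
Sum = (15 + 19 + 64 + 75 + 35 + 36)/78 = 244/78

L = 244/78 = 3.1282 bits/symbol


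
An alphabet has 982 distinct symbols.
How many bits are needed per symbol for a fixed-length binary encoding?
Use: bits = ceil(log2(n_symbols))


log2(982) = 9.9396
Bracket: 2^9 = 512 < 982 <= 2^10 = 1024
So ceil(log2(982)) = 10

bits = ceil(log2(982)) = ceil(9.9396) = 10 bits


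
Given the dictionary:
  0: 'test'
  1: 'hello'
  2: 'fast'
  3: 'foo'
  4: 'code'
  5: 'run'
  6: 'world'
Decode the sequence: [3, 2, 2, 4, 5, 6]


Look up each index in the dictionary:
  3 -> 'foo'
  2 -> 'fast'
  2 -> 'fast'
  4 -> 'code'
  5 -> 'run'
  6 -> 'world'

Decoded: "foo fast fast code run world"


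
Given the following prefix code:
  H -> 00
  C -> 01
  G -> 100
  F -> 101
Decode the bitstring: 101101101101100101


Decoding step by step:
Bits 101 -> F
Bits 101 -> F
Bits 101 -> F
Bits 101 -> F
Bits 100 -> G
Bits 101 -> F


Decoded message: FFFFGF


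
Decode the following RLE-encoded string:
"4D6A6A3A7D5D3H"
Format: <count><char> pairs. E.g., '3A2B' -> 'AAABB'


Expanding each <count><char> pair:
  4D -> 'DDDD'
  6A -> 'AAAAAA'
  6A -> 'AAAAAA'
  3A -> 'AAA'
  7D -> 'DDDDDDD'
  5D -> 'DDDDD'
  3H -> 'HHH'

Decoded = DDDDAAAAAAAAAAAAAAADDDDDDDDDDDDHHH


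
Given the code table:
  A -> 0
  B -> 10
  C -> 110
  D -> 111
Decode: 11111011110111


Decoding:
111 -> D
110 -> C
111 -> D
10 -> B
111 -> D


Result: DCDBD


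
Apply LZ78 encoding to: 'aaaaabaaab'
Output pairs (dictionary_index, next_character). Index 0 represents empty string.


LZ78 encoding steps:
Dictionary: {0: ''}
Step 1: w='' (idx 0), next='a' -> output (0, 'a'), add 'a' as idx 1
Step 2: w='a' (idx 1), next='a' -> output (1, 'a'), add 'aa' as idx 2
Step 3: w='aa' (idx 2), next='b' -> output (2, 'b'), add 'aab' as idx 3
Step 4: w='aa' (idx 2), next='a' -> output (2, 'a'), add 'aaa' as idx 4
Step 5: w='' (idx 0), next='b' -> output (0, 'b'), add 'b' as idx 5


Encoded: [(0, 'a'), (1, 'a'), (2, 'b'), (2, 'a'), (0, 'b')]


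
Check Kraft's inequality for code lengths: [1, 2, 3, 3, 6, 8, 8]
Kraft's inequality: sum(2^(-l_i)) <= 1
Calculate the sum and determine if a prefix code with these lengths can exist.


Sum = 2^(-1) + 2^(-2) + 2^(-3) + 2^(-3) + 2^(-6) + 2^(-8) + 2^(-8)
    = 0.5 + 0.25 + 0.125 + 0.125 + 0.015625 + 0.00390625 + 0.00390625
    = 262/256 = 1.0234375
Since 1.0234375 > 1, Kraft's inequality is NOT satisfied.
A prefix code with these lengths CANNOT exist.

Kraft sum = 1.0234375. Not satisfied.


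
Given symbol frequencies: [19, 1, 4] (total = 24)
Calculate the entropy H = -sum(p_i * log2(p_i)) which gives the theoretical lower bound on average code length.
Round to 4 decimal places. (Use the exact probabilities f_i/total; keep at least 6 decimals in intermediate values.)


Per-symbol terms -p_i * log2(p_i) with p_i = f_i/24:
  p = 19/24 = 0.791667: log2(p) = -0.337035, -p*log2(p) = 0.266819
  p = 1/24 = 0.041667: log2(p) = -4.584963, -p*log2(p) = 0.191040
  p = 4/24 = 0.166667: log2(p) = -2.584963, -p*log2(p) = 0.430827
H = 0.266819 + 0.191040 + 0.430827 = 0.888686

H = 0.8887 bits/symbol


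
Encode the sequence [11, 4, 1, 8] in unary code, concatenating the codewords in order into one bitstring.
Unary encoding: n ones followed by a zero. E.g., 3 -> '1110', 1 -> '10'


Encode each number as n ones followed by a terminating 0:
  11 -> 111111111110 (12 bits)
  4 -> 11110 (5 bits)
  1 -> 10 (2 bits)
  8 -> 111111110 (9 bits)
Total length = 12 + 5 + 2 + 9 = 28 bits.

Unary([11, 4, 1, 8]) = 1111111111101111010111111110 (28 bits)


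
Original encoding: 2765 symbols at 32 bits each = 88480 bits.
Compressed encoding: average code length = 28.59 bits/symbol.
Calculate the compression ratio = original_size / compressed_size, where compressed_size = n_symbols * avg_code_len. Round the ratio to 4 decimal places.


original_size = n_symbols * orig_bits = 2765 * 32 = 88480 bits
compressed_size = n_symbols * avg_code_len = 2765 * 28.59 = 79051.35 bits
ratio = original_size / compressed_size = 88480 / 79051.35 = 1.1193

Compression ratio = 1.1193


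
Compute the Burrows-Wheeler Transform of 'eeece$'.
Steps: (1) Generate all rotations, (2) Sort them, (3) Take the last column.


Rotations (sorted):
  0: $eeece -> last char: e
  1: ce$eee -> last char: e
  2: e$eeec -> last char: c
  3: ece$ee -> last char: e
  4: eece$e -> last char: e
  5: eeece$ -> last char: $


BWT = eecee$
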